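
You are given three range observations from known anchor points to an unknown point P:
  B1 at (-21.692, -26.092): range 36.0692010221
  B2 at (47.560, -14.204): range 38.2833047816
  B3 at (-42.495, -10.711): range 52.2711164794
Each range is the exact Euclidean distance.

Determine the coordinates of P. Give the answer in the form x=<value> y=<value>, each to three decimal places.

x=9.724 y=-8.371

eq1: (x + 21.692)² + (y + 26.092)² = 36.0692010221²
eq2: (x − 47.560)² + (y + 14.204)² = 38.2833047816²
eq3: (x + 42.495)² + (y + 10.711)² = 52.2711164794²
eq2−eq1, eq2−eq3 (x²,y² cancel):
  -138.504·x − 23.776·y = -1147.747725
  -180.110·x + 6.986·y = -1809.814863
det = -138.504·6.986 − -23.776·-180.110 = -5249.884304
x = (-1147.747725·6.986 − -23.776·-1809.814863) / -5249.884304 = 9.723705
y = (-138.504·-1809.814863 − -1147.747725·-180.110) / -5249.884304 = -8.370804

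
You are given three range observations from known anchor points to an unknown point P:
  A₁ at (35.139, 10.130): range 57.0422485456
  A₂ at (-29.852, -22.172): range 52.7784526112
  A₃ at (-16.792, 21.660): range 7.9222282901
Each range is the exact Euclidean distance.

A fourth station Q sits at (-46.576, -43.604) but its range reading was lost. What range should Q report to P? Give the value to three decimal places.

eq1: (x − 35.139)² + (y − 10.130)² = 57.0422485456²
eq2: (x + 29.852)² + (y + 22.172)² = 52.7784526112²
eq3: (x + 16.792)² + (y − 21.660)² = 7.9222282901²
eq3−eq1, eq3−eq2 (x²,y² cancel):
  103.862·x − 23.060·y = -2604.817061
  -26.120·x − 87.664·y = -2091.190735
det = 103.862·-87.664 − -23.060·-26.120 = -9707.285568
x = (-2604.817061·-87.664 − -23.060·-2091.190735) / -9707.285568 = -18.555736
y = (103.862·-2091.190735 − -2604.817061·-26.120) / -9707.285568 = 29.383402
|P − Q| = √((-18.555736 − -46.576)² + (29.383402 − -43.604)²) = 78.181175

78.181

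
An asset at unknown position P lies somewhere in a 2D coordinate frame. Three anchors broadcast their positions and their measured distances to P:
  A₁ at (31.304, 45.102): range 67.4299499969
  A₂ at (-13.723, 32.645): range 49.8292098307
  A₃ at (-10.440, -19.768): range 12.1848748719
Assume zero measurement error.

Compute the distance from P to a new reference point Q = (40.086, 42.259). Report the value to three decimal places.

69.471

eq1: (x − 31.304)² + (y − 45.102)² = 67.4299499969²
eq2: (x + 13.723)² + (y − 32.645)² = 49.8292098307²
eq3: (x + 10.440)² + (y + 19.768)² = 12.1848748719²
eq2−eq3, eq2−eq1 (x²,y² cancel):
  6.566·x − 104.826·y = 1580.229647
  90.054·x + 24.914·y = -303.733938
det = 6.566·24.914 − -104.826·90.054 = 9603.585928
x = (1580.229647·24.914 − -104.826·-303.733938) / 9603.585928 = 0.784147
y = (6.566·-303.733938 − 1580.229647·90.054) / 9603.585928 = -15.025670
|P − Q| = √((0.784147 − 40.086)² + (-15.025670 − 42.259)²) = 69.470635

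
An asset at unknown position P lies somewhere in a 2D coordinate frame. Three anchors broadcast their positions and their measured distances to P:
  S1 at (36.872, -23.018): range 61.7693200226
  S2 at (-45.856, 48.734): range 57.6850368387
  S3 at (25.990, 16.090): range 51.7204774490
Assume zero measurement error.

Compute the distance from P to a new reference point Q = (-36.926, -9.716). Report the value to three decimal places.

16.283

eq1: (x − 36.872)² + (y + 23.018)² = 61.7693200226²
eq2: (x + 45.856)² + (y − 48.734)² = 57.6850368387²
eq3: (x − 25.990)² + (y − 16.090)² = 51.7204774490²
eq2−eq1, eq2−eq3 (x²,y² cancel):
  165.456·x − 143.504·y = -3076.288205
  143.692·x − 65.288·y = -2890.851604
det = 165.456·-65.288 − -143.504·143.692 = 9818.085440
x = (-3076.288205·-65.288 − -143.504·-2890.851604) / 9818.085440 = -21.796924
y = (165.456·-2890.851604 − -3076.288205·143.692) / 9818.085440 = -3.694278
|P − Q| = √((-21.796924 − -36.926)² + (-3.694278 − -9.716)²) = 16.283429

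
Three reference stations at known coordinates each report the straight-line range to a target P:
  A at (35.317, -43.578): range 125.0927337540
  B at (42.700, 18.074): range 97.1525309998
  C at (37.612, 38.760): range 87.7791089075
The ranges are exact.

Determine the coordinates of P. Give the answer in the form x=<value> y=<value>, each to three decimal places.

eq1: (x − 35.317)² + (y + 43.578)² = 125.0927337540²
eq2: (x − 42.700)² + (y − 18.074)² = 97.1525309998²
eq3: (x − 37.612)² + (y − 38.760)² = 87.7791089075²
eq3−eq2, eq3−eq1 (x²,y² cancel):
  10.176·x − 41.372·y = -2500.482987
  -4.590·x − 164.676·y = -7713.687648
det = 10.176·-164.676 − -41.372·-4.590 = -1865.640456
x = (-2500.482987·-164.676 − -41.372·-7713.687648) / -1865.640456 = -49.655254
y = (10.176·-7713.687648 − -2500.482987·-4.590) / -1865.640456 = 48.225639

x=-49.655 y=48.226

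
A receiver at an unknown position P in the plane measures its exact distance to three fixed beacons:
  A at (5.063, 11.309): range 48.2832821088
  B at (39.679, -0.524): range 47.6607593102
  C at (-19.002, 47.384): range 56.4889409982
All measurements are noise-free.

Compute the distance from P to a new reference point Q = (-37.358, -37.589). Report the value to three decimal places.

113.011

eq1: (x − 5.063)² + (y − 11.309)² = 48.2832821088²
eq2: (x − 39.679)² + (y + 0.524)² = 47.6607593102²
eq3: (x + 19.002)² + (y − 47.384)² = 56.4889409982²
eq1−eq2, eq1−eq3 (x²,y² cancel):
  69.232·x − 23.666·y = 1480.897520
  -48.130·x + 72.150·y = 1593.066886
det = 69.232·72.150 − -23.666·-48.130 = 3856.044220
x = (1480.897520·72.150 − -23.666·1593.066886) / 3856.044220 = 37.486156
y = (69.232·1593.066886 − 1480.897520·-48.130) / 3856.044220 = 47.086287
|P − Q| = √((37.486156 − -37.358)² + (47.086287 − -37.589)²) = 113.011291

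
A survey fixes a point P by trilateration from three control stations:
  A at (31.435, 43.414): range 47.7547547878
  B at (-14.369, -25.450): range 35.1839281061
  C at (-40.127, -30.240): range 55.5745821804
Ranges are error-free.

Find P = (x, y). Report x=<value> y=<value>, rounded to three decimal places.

eq1: (x − 31.435)² + (y − 43.414)² = 47.7547547878²
eq2: (x + 14.369)² + (y + 25.450)² = 35.1839281061²
eq3: (x + 40.127)² + (y + 30.240)² = 55.5745821804²
eq3−eq2, eq3−eq1 (x²,y² cancel):
  51.516·x + 9.580·y = 180.162320
  143.124·x + 147.308·y = 1156.318472
det = 51.516·147.308 − 9.580·143.124 = 6217.591008
x = (180.162320·147.308 − 9.580·1156.318472) / 6217.591008 = 2.486786
y = (51.516·1156.318472 − 180.162320·143.124) / 6217.591008 = 5.433511

x=2.487 y=5.434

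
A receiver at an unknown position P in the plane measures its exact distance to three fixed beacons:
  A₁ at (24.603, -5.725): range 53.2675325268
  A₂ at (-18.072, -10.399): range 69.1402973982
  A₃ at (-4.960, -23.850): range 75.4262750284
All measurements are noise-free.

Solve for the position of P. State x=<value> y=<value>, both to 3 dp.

eq1: (x − 24.603)² + (y + 5.725)² = 53.2675325268²
eq2: (x + 18.072)² + (y + 10.399)² = 69.1402973982²
eq3: (x + 4.960)² + (y + 23.850)² = 75.4262750284²
eq1−eq2, eq1−eq3 (x²,y² cancel):
  -85.350·x − 9.348·y = -2146.297552
  -59.126·x − 36.250·y = -2896.352077
det = -85.350·-36.250 − -9.348·-59.126 = 2541.227652
x = (-2146.297552·-36.250 − -9.348·-2896.352077) / 2541.227652 = 19.962079
y = (-85.350·-2896.352077 − -2146.297552·-59.126) / 2541.227652 = 47.339978

x=19.962 y=47.340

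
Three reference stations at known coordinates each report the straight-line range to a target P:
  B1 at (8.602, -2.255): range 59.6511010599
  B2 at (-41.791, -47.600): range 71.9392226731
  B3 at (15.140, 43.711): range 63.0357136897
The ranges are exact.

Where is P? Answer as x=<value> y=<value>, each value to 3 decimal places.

eq1: (x − 8.602)² + (y + 2.255)² = 59.6511010599²
eq2: (x + 41.791)² + (y + 47.600)² = 71.9392226731²
eq3: (x − 15.140)² + (y − 43.711)² = 63.0357136897²
eq2−eq1, eq2−eq3 (x²,y² cancel):
  100.786·x + 90.690·y = -2316.170351
  113.862·x + 182.622·y = -670.626002
det = 100.786·182.622 − 90.690·113.862 = 8079.596112
x = (-2316.170351·182.622 − 90.690·-670.626002) / 8079.596112 = -44.824591
y = (100.786·-670.626002 − -2316.170351·113.862) / 8079.596112 = 24.275233

x=-44.825 y=24.275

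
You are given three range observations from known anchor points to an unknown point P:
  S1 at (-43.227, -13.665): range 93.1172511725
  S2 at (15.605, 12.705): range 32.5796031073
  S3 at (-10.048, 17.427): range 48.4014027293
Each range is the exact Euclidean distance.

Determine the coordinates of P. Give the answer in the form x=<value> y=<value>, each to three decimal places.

x=32.450 y=40.592

eq1: (x + 43.227)² + (y + 13.665)² = 93.1172511725²
eq2: (x − 15.605)² + (y − 12.705)² = 32.5796031073²
eq3: (x + 10.048)² + (y − 17.427)² = 48.4014027293²
eq3−eq2, eq3−eq1 (x²,y² cancel):
  51.306·x − 9.444·y = 1281.535665
  -66.358·x − 62.184·y = -4677.483559
det = 51.306·-62.184 − -9.444·-66.358 = -3817.097256
x = (1281.535665·-62.184 − -9.444·-4677.483559) / -3817.097256 = 32.450095
y = (51.306·-4677.483559 − 1281.535665·-66.358) / -3817.097256 = 40.591795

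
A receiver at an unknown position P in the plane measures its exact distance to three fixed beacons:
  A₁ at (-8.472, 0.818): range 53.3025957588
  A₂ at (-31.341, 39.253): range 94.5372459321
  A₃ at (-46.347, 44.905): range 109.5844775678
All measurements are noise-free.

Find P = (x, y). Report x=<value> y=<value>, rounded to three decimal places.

eq1: (x + 8.472)² + (y − 0.818)² = 53.3025957588²
eq2: (x + 31.341)² + (y − 39.253)² = 94.5372459321²
eq3: (x + 46.347)² + (y − 44.905)² = 109.5844775678²
eq2−eq1, eq2−eq3 (x²,y² cancel):
  45.738·x − 76.870·y = 3645.511772
  -30.012·x + 11.304·y = -1430.019711
det = 45.738·11.304 − -76.870·-30.012 = -1790.000088
x = (3645.511772·11.304 − -76.870·-1430.019711) / -1790.000088 = 38.389244
y = (45.738·-1430.019711 − 3645.511772·-30.012) / -1790.000088 = -24.582601

x=38.389 y=-24.583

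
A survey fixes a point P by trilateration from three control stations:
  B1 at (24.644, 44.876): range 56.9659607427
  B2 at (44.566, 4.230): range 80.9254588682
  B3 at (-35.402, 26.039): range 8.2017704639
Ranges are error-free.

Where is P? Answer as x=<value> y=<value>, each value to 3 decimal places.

eq1: (x − 24.644)² + (y − 44.876)² = 56.9659607427²
eq2: (x − 44.566)² + (y − 4.230)² = 80.9254588682²
eq3: (x + 35.402)² + (y − 26.039)² = 8.2017704639²
eq3−eq2, eq3−eq1 (x²,y² cancel):
  159.936·x − 43.618·y = -6408.970723
  120.092·x + 37.674·y = -2488.000658
det = 159.936·37.674 − -43.618·120.092 = 11263.601720
x = (-6408.970723·37.674 − -43.618·-2488.000658) / 11263.601720 = -31.071160
y = (159.936·-2488.000658 − -6408.970723·120.092) / 11263.601720 = 33.004118

x=-31.071 y=33.004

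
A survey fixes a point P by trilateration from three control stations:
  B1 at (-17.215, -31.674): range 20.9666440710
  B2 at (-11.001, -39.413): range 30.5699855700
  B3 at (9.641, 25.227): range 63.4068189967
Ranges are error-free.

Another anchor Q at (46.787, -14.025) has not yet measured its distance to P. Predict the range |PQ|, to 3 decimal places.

81.711

eq1: (x + 17.215)² + (y + 31.674)² = 20.9666440710²
eq2: (x + 11.001)² + (y + 39.413)² = 30.5699855700²
eq3: (x − 9.641)² + (y − 25.227)² = 63.4068189967²
eq2−eq1, eq2−eq3 (x²,y² cancel):
  -12.428·x + 15.478·y = 120.115785
  41.284·x + 129.280·y = -4030.956838
det = -12.428·129.280 − 15.478·41.284 = -2245.685592
x = (120.115785·129.280 − 15.478·-4030.956838) / -2245.685592 = -34.697519
y = (-12.428·-4030.956838 − 120.115785·41.284) / -2245.685592 = -20.099818
|P − Q| = √((-34.697519 − 46.787)² + (-20.099818 − -14.025)²) = 81.710650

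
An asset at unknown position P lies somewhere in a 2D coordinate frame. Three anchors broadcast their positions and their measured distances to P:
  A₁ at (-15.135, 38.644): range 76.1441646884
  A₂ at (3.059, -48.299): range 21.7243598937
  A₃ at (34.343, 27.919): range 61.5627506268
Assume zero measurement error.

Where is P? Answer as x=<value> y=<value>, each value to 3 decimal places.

eq1: (x + 15.135)² + (y − 38.644)² = 76.1441646884²
eq2: (x − 3.059)² + (y + 48.299)² = 21.7243598937²
eq3: (x − 34.343)² + (y − 27.919)² = 61.5627506268²
eq3−eq2, eq3−eq1 (x²,y² cancel):
  -62.568·x − 152.436·y = 3701.263124
  -98.956·x + 21.450·y = -2244.446800
det = -62.568·21.450 − -152.436·-98.956 = -16426.540416
x = (3701.263124·21.450 − -152.436·-2244.446800) / -16426.540416 = 15.994993
y = (-62.568·-2244.446800 − 3701.263124·-98.956) / -16426.540416 = -30.845980

x=15.995 y=-30.846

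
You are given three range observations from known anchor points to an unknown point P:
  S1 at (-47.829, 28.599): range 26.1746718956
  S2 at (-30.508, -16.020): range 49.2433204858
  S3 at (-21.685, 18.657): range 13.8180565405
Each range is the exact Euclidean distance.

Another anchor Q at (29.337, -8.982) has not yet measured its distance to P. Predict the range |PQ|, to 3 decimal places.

65.940

eq1: (x + 47.829)² + (y − 28.599)² = 26.1746718956²
eq2: (x + 30.508)² + (y + 16.020)² = 49.2433204858²
eq3: (x + 21.685)² + (y − 18.657)² = 13.8180565405²
eq2−eq3, eq2−eq1 (x²,y² cancel):
  17.646·x + 69.354·y = 1864.910336
  -34.642·x + 89.238·y = 3657.928742
det = 17.646·89.238 − 69.354·-34.642 = 3977.255016
x = (1864.910336·89.238 − 69.354·3657.928742) / 3977.255016 = -21.942551
y = (17.646·3657.928742 − 1864.910336·-34.642) / 3977.255016 = 32.472656
|P − Q| = √((-21.942551 − 29.337)² + (32.472656 − -8.982)²) = 65.939979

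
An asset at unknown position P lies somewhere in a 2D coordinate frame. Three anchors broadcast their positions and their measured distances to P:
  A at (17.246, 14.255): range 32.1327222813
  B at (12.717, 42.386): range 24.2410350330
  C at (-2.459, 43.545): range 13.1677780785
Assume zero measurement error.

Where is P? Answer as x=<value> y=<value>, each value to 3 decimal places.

eq1: (x − 17.246)² + (y − 14.255)² = 32.1327222813²
eq2: (x − 12.717)² + (y − 42.386)² = 24.2410350330²
eq3: (x + 2.459)² + (y − 43.545)² = 13.1677780785²
eq3−eq2, eq3−eq1 (x²,y² cancel):
  30.352·x − 2.318·y = -358.156021
  39.410·x − 58.580·y = -2260.705627
det = 30.352·-58.580 − -2.318·39.410 = -1686.667780
x = (-358.156021·-58.580 − -2.318·-2260.705627) / -1686.667780 = -9.332285
y = (30.352·-2260.705627 − -358.156021·39.410) / -1686.667780 = 32.313422

x=-9.332 y=32.313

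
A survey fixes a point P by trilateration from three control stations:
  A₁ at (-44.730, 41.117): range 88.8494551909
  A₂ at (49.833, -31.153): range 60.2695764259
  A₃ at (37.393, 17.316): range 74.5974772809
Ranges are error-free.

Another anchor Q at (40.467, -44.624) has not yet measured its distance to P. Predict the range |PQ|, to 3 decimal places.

eq1: (x + 44.730)² + (y − 41.117)² = 88.8494551909²
eq2: (x − 49.833)² + (y + 31.153)² = 60.2695764259²
eq3: (x − 37.393)² + (y − 17.316)² = 74.5974772809²
eq1−eq2, eq1−eq3 (x²,y² cancel):
  189.126·x − 144.540·y = 4024.260554
  164.246·x − 47.602·y = 336.141787
det = 189.126·-47.602 − -144.540·164.246 = 14737.340988
x = (4024.260554·-47.602 − -144.540·336.141787) / 14737.340988 = -9.701677
y = (189.126·336.141787 − 4024.260554·164.246) / 14737.340988 = -40.536183
|P − Q| = √((-9.701677 − 40.467)² + (-40.536183 − -44.624)²) = 50.334942

50.335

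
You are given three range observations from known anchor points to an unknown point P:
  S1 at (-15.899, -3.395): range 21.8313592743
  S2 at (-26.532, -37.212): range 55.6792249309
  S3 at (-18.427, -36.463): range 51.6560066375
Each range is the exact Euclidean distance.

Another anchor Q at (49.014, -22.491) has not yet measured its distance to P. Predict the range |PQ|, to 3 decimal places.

60.174

eq1: (x + 15.899)² + (y + 3.395)² = 21.8313592743²
eq2: (x + 26.532)² + (y + 37.212)² = 55.6792249309²
eq3: (x + 18.427)² + (y + 36.463)² = 51.6560066375²
eq2−eq3, eq2−eq1 (x²,y² cancel):
  16.210·x + 1.498·y = 12.257797
  21.266·x + 67.634·y = 799.192099
det = 16.210·67.634 − 1.498·21.266 = 1064.490672
x = (12.257797·67.634 − 1.498·799.192099) / 1064.490672 = -0.345842
y = (16.210·799.192099 − 12.257797·21.266) / 1064.490672 = 11.925168
|P − Q| = √((-0.345842 − 49.014)² + (11.925168 − -22.491)²) = 60.173637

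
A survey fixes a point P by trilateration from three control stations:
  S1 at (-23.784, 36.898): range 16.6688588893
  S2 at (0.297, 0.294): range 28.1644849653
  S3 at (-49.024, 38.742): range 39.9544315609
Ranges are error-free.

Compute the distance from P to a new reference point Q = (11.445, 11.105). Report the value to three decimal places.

eq1: (x + 23.784)² + (y − 36.898)² = 16.6688588893²
eq2: (x − 0.297)² + (y − 0.294)² = 28.1644849653²
eq3: (x + 49.024)² + (y − 38.742)² = 39.9544315609²
eq1−eq3, eq1−eq2 (x²,y² cancel):
  -50.480·x + 3.688·y = 658.648335
  48.162·x − 73.208·y = -2442.353772
det = -50.480·-73.208 − 3.688·48.162 = 3517.918384
x = (658.648335·-73.208 − 3.688·-2442.353772) / 3517.918384 = -11.146059
y = (-50.480·-2442.353772 − 658.648335·48.162) / 3517.918384 = 26.029085
|P − Q| = √((-11.146059 − 11.445)² + (26.029085 − 11.105)²) = 27.075529

27.076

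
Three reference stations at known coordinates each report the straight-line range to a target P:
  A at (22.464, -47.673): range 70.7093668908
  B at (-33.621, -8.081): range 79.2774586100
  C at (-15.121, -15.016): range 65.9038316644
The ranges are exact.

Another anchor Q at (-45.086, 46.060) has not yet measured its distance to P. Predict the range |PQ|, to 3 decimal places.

eq1: (x − 22.464)² + (y + 47.673)² = 70.7093668908²
eq2: (x + 33.621)² + (y + 8.081)² = 79.2774586100²
eq3: (x + 15.121)² + (y + 15.016)² = 65.9038316644²
eq2−eq3, eq2−eq1 (x²,y² cancel):
  37.000·x − 13.870·y = 1200.051111
  112.170·x − 79.184·y = 2866.772901
det = 37.000·-79.184 − -13.870·112.170 = -1374.010100
x = (1200.051111·-79.184 − -13.870·2866.772901) / -1374.010100 = 40.220015
y = (37.000·2866.772901 − 1200.051111·112.170) / -1374.010100 = 20.770688
|P − Q| = √((40.220015 − -45.086)² + (20.770688 − 46.060)²) = 88.975646

88.976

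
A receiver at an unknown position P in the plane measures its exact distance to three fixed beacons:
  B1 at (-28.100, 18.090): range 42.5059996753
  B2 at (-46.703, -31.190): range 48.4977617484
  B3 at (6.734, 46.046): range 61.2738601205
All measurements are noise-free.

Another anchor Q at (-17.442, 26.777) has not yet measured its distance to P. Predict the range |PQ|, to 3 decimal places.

eq1: (x + 28.100)² + (y − 18.090)² = 42.5059996753²
eq2: (x + 46.703)² + (y + 31.190)² = 48.4977617484²
eq3: (x − 6.734)² + (y − 46.046)² = 61.2738601205²
eq1−eq2, eq1−eq3 (x²,y² cancel):
  -37.206·x − 98.560·y = 1491.855323
  69.668·x + 55.912·y = -899.003154
det = -37.206·55.912 − -98.560·69.668 = 4786.216208
x = (1491.855323·55.912 − -98.560·-899.003154) / 4786.216208 = -1.085019
y = (-37.206·-899.003154 − 1491.855323·69.668) / 4786.216208 = -14.726929
|P − Q| = √((-1.085019 − -17.442)² + (-14.726929 − 26.777)²) = 44.610839

44.611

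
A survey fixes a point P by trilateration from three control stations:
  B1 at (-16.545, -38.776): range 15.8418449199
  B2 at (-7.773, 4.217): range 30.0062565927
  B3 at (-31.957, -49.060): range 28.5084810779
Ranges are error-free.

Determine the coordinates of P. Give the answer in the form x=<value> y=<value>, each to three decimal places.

eq1: (x + 16.545)² + (y + 38.776)² = 15.8418449199²
eq2: (x + 7.773)² + (y − 4.217)² = 30.0062565927²
eq3: (x + 31.957)² + (y + 49.060)² = 28.5084810779²
eq2−eq3, eq2−eq1 (x²,y² cancel):
  -48.368·x − 106.554·y = 3437.572772
  -17.544·x − 85.986·y = 2348.523967
det = -48.368·-85.986 − -106.554·-17.544 = 2289.587472
x = (3437.572772·-85.986 − -106.554·2348.523967) / 2289.587472 = -19.802043
y = (-48.368·2348.523967 − 3437.572772·-17.544) / 2289.587472 = -23.272590

x=-19.802 y=-23.273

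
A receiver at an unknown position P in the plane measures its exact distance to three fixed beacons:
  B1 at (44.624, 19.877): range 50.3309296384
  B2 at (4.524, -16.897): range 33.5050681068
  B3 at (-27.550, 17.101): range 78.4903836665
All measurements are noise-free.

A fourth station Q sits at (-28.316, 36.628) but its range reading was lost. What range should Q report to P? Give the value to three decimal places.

92.000

eq1: (x − 44.624)² + (y − 19.877)² = 50.3309296384²
eq2: (x − 4.524)² + (y + 16.897)² = 33.5050681068²
eq3: (x + 27.550)² + (y − 17.101)² = 78.4903836665²
eq3−eq2, eq3−eq1 (x²,y² cancel):
  64.148·x − 67.996·y = 4292.679223
  144.348·x + 5.552·y = 4962.487654
det = 64.148·5.552 − -67.996·144.348 = 10171.236304
x = (4292.679223·5.552 − -67.996·4962.487654) / 10171.236304 = 35.518029
y = (64.148·4962.487654 − 4292.679223·144.348) / 10171.236304 = -29.623341
|P − Q| = √((35.518029 − -28.316)² + (-29.623341 − 36.628)²) = 92.000127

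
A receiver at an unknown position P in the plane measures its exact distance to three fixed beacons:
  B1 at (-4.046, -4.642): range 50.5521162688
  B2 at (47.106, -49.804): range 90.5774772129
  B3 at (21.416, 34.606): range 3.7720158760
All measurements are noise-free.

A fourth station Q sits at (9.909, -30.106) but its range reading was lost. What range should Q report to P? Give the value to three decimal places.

69.150

eq1: (x + 4.046)² + (y + 4.642)² = 50.5521162688²
eq2: (x − 47.106)² + (y + 49.804)² = 90.5774772129²
eq3: (x − 21.416)² + (y − 34.606)² = 3.7720158760²
eq1−eq2, eq1−eq3 (x²,y² cancel):
  102.304·x − 90.324·y = -987.267547
  50.924·x + 78.496·y = 4159.590367
det = 102.304·78.496 − -90.324·50.924 = 12630.114160
x = (-987.267547·78.496 − -90.324·4159.590367) / 12630.114160 = 23.611369
y = (102.304·4159.590367 − -987.267547·50.924) / 12630.114160 = 37.673321
|P − Q| = √((23.611369 − 9.909)² + (37.673321 − -30.106)²) = 69.150497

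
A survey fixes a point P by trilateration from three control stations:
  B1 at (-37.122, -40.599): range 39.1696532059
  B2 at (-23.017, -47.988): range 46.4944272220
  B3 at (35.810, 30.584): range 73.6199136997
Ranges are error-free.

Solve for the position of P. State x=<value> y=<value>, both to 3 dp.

x=-30.182 y=-2.049

eq1: (x + 37.122)² + (y + 40.599)² = 39.1696532059²
eq2: (x + 23.017)² + (y + 47.988)² = 46.4944272220²
eq3: (x − 35.810)² + (y − 30.584)² = 73.6199136997²
eq3−eq1, eq3−eq2 (x²,y² cancel):
  -145.864·x − 142.366·y = 4694.214490
  -117.654·x − 157.144·y = 3873.053207
det = -145.864·-157.144 − -142.366·-117.654 = 6171.723052
x = (4694.214490·-157.144 − -142.366·3873.053207) / 6171.723052 = -30.182260
y = (-145.864·3873.053207 − 4694.214490·-117.654) / 6171.723052 = -2.049010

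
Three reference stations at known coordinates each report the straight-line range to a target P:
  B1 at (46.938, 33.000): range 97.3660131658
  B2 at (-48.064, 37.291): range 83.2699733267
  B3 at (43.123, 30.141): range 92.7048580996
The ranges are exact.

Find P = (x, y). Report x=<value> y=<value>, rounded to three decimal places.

x=-17.363 y=-40.113

eq1: (x − 46.938)² + (y − 33.000)² = 97.3660131658²
eq2: (x + 48.064)² + (y − 37.291)² = 83.2699733267²
eq3: (x − 43.123)² + (y − 30.141)² = 92.7048580996²
eq3−eq1, eq3−eq2 (x²,y² cancel):
  7.630·x + 5.718·y = -361.846971
  -182.374·x + 14.300·y = 2592.996024
det = 7.630·14.300 − 5.718·-182.374 = 1151.923532
x = (-361.846971·14.300 − 5.718·2592.996024) / 1151.923532 = -17.363273
y = (7.630·2592.996024 − -361.846971·-182.374) / 1151.923532 = -40.112836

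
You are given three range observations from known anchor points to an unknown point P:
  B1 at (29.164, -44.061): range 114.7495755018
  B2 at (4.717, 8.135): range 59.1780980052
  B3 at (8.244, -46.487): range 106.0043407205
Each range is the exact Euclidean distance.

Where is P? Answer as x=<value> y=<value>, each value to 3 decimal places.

eq1: (x − 29.164)² + (y + 44.061)² = 114.7495755018²
eq2: (x − 4.717)² + (y − 8.135)² = 59.1780980052²
eq3: (x − 8.244)² + (y + 46.487)² = 106.0043407205²
eq2−eq3, eq2−eq1 (x²,y² cancel):
  7.054·x − 109.244·y = -5594.296577
  48.894·x − 104.392·y = -6961.935491
det = 7.054·-104.392 − -109.244·48.894 = 4604.994968
x = (-5594.296577·-104.392 − -109.244·-6961.935491) / 4604.994968 = -38.338776
y = (7.054·-6961.935491 − -5594.296577·48.894) / 4604.994968 = 48.733613

x=-38.339 y=48.734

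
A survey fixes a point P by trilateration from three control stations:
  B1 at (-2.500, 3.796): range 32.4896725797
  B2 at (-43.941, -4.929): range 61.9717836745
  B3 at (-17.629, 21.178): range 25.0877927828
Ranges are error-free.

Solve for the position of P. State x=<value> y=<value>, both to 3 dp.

eq1: (x + 2.500)² + (y − 3.796)² = 32.4896725797²
eq2: (x + 43.941)² + (y + 4.929)² = 61.9717836745²
eq3: (x + 17.629)² + (y − 21.178)² = 25.0877927828²
eq2−eq3, eq2−eq1 (x²,y² cancel):
  52.624·x + 52.214·y = 2015.287428
  82.882·x + 17.450·y = 850.476241
det = 52.624·17.450 − 52.214·82.882 = -3409.311948
x = (2015.287428·17.450 − 52.214·850.476241) / -3409.311948 = 2.710225
y = (52.624·850.476241 − 2015.287428·82.882) / -3409.311948 = 35.865181

x=2.710 y=35.865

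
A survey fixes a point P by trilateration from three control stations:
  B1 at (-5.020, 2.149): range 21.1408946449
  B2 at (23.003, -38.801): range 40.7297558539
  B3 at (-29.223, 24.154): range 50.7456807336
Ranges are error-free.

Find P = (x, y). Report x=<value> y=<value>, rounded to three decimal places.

x=16.105 y=1.340

eq1: (x + 5.020)² + (y − 2.149)² = 21.1408946449²
eq2: (x − 23.003)² + (y + 38.801)² = 40.7297558539²
eq3: (x + 29.223)² + (y − 24.154)² = 50.7456807336²
eq3−eq2, eq3−eq1 (x²,y² cancel):
  104.452·x − 125.910·y = 1513.467266
  48.406·x − 44.010·y = 720.605843
det = 104.452·-44.010 − -125.910·48.406 = 1497.866940
x = (1513.467266·-44.010 − -125.910·720.605843) / 1497.866940 = 16.105427
y = (104.452·720.605843 − 1513.467266·48.406) / 1497.866940 = 1.340456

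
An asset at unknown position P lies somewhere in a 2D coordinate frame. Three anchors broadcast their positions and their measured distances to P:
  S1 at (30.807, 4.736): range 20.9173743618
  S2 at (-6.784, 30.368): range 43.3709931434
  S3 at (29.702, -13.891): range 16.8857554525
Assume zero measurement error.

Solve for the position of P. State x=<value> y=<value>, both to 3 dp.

x=13.991 y=-7.704

eq1: (x − 30.807)² + (y − 4.736)² = 20.9173743618²
eq2: (x + 6.784)² + (y − 30.368)² = 43.3709931434²
eq3: (x − 29.702)² + (y + 13.891)² = 16.8857554525²
eq3−eq2, eq3−eq1 (x²,y² cancel):
  -72.972·x + 88.518·y = -1702.844914
  2.210·x + 37.254·y = -256.075553
det = -72.972·37.254 − 88.518·2.210 = -2914.123668
x = (-1702.844914·37.254 − 88.518·-256.075553) / -2914.123668 = 13.990651
y = (-72.972·-256.075553 − -1702.844914·2.210) / -2914.123668 = -7.703734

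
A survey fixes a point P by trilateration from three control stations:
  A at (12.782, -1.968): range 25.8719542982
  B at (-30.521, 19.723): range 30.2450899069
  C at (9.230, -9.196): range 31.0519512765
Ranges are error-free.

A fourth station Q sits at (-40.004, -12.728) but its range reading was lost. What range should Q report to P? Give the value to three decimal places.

eq1: (x − 12.782)² + (y + 1.968)² = 25.8719542982²
eq2: (x + 30.521)² + (y − 19.723)² = 30.2450899069²
eq3: (x − 9.230)² + (y + 9.196)² = 31.0519512765²
eq1−eq2, eq1−eq3 (x²,y² cancel):
  -86.606·x + 43.382·y = 907.868178
  -7.104·x − 14.456·y = -292.358891
det = -86.606·-14.456 − 43.382·-7.104 = 1560.162064
x = (907.868178·-14.456 − 43.382·-292.358891) / 1560.162064 = -0.282682
y = (-86.606·-292.358891 − 907.868178·-7.104) / 1560.162064 = 20.362968
|P − Q| = √((-0.282682 − -40.004)² + (20.362968 − -12.728)²) = 51.699084

51.699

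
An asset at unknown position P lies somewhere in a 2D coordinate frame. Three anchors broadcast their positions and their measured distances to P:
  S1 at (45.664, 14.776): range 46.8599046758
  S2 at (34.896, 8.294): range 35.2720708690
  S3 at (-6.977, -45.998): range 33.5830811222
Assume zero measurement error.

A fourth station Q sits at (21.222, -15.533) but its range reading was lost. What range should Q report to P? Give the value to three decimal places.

7.931

eq1: (x − 45.664)² + (y − 14.776)² = 46.8599046758²
eq2: (x − 34.896)² + (y − 8.294)² = 35.2720708690²
eq3: (x + 6.977)² + (y + 45.998)² = 33.5830811222²
eq2−eq1, eq2−eq3 (x²,y² cancel):
  21.536·x + 12.964·y = 65.278137
  -83.746·x − 108.584·y = 994.268927
det = 21.536·-108.584 − 12.964·-83.746 = -1252.781880
x = (65.278137·-108.584 − 12.964·994.268927) / -1252.781880 = 15.946801
y = (21.536·994.268927 − 65.278137·-83.746) / -1252.781880 = -21.455737
|P − Q| = √((15.946801 − 21.222)² + (-21.455737 − -15.533)²) = 7.931364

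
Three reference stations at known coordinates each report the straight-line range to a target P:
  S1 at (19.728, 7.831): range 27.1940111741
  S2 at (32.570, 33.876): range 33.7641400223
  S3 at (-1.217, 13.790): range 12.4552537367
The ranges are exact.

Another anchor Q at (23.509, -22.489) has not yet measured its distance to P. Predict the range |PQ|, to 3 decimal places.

eq1: (x − 19.728)² + (y − 7.831)² = 27.1940111741²
eq2: (x − 32.570)² + (y − 33.876)² = 33.7641400223²
eq3: (x + 1.217)² + (y − 13.790)² = 12.4552537367²
eq1−eq2, eq1−eq3 (x²,y² cancel):
  25.684·x + 52.090·y = 1357.366823
  -41.890·x + 11.918·y = 325.507542
det = 25.684·11.918 − 52.090·-41.890 = 2488.152012
x = (1357.366823·11.918 − 52.090·325.507542) / 2488.152012 = -0.312919
y = (25.684·325.507542 − 1357.366823·-41.890) / 2488.152012 = 26.212398
|P − Q| = √((-0.312919 − 23.509)² + (26.212398 − -22.489)²) = 54.215404

54.215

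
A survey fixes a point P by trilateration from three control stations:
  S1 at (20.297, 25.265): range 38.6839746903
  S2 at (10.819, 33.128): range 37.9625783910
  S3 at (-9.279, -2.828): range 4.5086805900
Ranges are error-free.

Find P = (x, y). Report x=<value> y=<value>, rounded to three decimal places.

x=-10.279 y=1.568

eq1: (x − 20.297)² + (y − 25.265)² = 38.6839746903²
eq2: (x − 10.819)² + (y − 33.128)² = 37.9625783910²
eq3: (x + 9.279)² + (y + 2.828)² = 4.5086805900²
eq3−eq1, eq3−eq2 (x²,y² cancel):
  59.152·x + 56.186·y = -519.930688
  40.196·x + 71.912·y = -300.411437
det = 59.152·71.912 − 56.186·40.196 = 1995.286168
x = (-519.930688·71.912 − 56.186·-300.411437) / 1995.286168 = -10.279397
y = (59.152·-300.411437 − -519.930688·40.196) / 1995.286168 = 1.568295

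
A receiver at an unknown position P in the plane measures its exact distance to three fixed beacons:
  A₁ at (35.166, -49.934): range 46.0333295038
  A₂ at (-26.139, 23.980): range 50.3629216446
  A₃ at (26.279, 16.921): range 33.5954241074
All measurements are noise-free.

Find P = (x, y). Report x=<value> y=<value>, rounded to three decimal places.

x=9.132 y=-11.969

eq1: (x − 35.166)² + (y + 49.934)² = 46.0333295038²
eq2: (x + 26.139)² + (y − 23.980)² = 50.3629216446²
eq3: (x − 26.279)² + (y − 16.921)² = 33.5954241074²
eq2−eq1, eq2−eq3 (x²,y² cancel):
  122.610·x − 147.828·y = 2889.120642
  104.836·x − 14.118·y = 1126.389717
det = 122.610·-14.118 − -147.828·104.836 = 13766.688228
x = (2889.120642·-14.118 − -147.828·1126.389717) / 13766.688228 = 9.132431
y = (122.610·1126.389717 − 2889.120642·104.836) / 13766.688228 = -11.969270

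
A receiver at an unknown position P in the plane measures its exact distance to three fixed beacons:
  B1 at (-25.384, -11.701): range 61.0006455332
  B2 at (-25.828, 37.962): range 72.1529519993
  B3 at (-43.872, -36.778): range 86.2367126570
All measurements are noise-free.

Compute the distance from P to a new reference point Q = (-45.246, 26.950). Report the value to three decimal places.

eq1: (x + 25.384)² + (y + 11.701)² = 61.0006455332²
eq2: (x + 25.828)² + (y − 37.962)² = 72.1529519993²
eq3: (x + 43.872)² + (y + 36.778)² = 86.2367126570²
eq3−eq2, eq3−eq1 (x²,y² cancel):
  36.088·x + 149.480·y = 1061.547488
  36.976·x + 50.154·y = 1219.579043
det = 36.088·50.154 − 149.480·36.976 = -3717.214928
x = (1061.547488·50.154 − 149.480·1219.579043) / -3717.214928 = 34.720032
y = (36.088·1219.579043 − 1061.547488·36.976) / -3717.214928 = -1.280633
|P − Q| = √((34.720032 − -45.246)² + (-1.280633 − 26.950)²) = 84.802918

84.803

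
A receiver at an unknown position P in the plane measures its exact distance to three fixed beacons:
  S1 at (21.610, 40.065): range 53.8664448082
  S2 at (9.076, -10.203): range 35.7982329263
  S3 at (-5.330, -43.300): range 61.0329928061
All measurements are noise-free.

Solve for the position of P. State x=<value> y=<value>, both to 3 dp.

x=44.835 y=-8.537

eq1: (x − 21.610)² + (y − 40.065)² = 53.8664448082²
eq2: (x − 9.076)² + (y + 10.203)² = 35.7982329263²
eq3: (x + 5.330)² + (y + 43.300)² = 61.0329928061²
eq1−eq2, eq1−eq3 (x²,y² cancel):
  -25.068·x − 100.536·y = -265.640944
  -53.880·x − 166.730·y = -992.329760
det = -25.068·-166.730 − -100.536·-53.880 = -1237.292040
x = (-265.640944·-166.730 − -100.536·-992.329760) / -1237.292040 = 44.835454
y = (-25.068·-992.329760 − -265.640944·-53.880) / -1237.292040 = -8.537183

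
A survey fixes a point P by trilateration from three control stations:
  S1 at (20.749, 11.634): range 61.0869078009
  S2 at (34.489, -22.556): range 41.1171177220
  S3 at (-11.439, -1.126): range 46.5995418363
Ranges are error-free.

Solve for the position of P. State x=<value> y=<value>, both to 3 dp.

x=0.777 y=-46.096

eq1: (x − 20.749)² + (y − 11.634)² = 61.0869078009²
eq2: (x − 34.489)² + (y + 22.556)² = 41.1171177220²
eq3: (x + 11.439)² + (y + 1.126)² = 46.5995418363²
eq2−eq3, eq2−eq1 (x²,y² cancel):
  -91.856·x + 42.860·y = -2047.045590
  -27.480·x + 68.380·y = -3173.386235
det = -91.856·68.380 − 42.860·-27.480 = -5103.320480
x = (-2047.045590·68.380 − 42.860·-3173.386235) / -5103.320480 = 0.777071
y = (-91.856·-3173.386235 − -2047.045590·-27.480) / -5103.320480 = -46.095822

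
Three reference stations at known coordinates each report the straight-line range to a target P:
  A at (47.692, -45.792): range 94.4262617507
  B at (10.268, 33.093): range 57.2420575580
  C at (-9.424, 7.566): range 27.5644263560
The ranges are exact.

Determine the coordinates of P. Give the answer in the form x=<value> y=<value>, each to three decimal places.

eq1: (x − 47.692)² + (y + 45.792)² = 94.4262617507²
eq2: (x − 10.268)² + (y − 33.093)² = 57.2420575580²
eq3: (x + 9.424)² + (y − 7.566)² = 27.5644263560²
eq1−eq2, eq1−eq3 (x²,y² cancel):
  -74.848·x + 157.770·y = 2468.810100
  -114.232·x + 106.716·y = 3931.143312
det = -74.848·106.716 − 157.770·-114.232 = 10034.903472
x = (2468.810100·106.716 − 157.770·3931.143312) / 10034.903472 = -35.551407
y = (-74.848·3931.143312 − 2468.810100·-114.232) / 10034.903472 = -1.217859

x=-35.551 y=-1.218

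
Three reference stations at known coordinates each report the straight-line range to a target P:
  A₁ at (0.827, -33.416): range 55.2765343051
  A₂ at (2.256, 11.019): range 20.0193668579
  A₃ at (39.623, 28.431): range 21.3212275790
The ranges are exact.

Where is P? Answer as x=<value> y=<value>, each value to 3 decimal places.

x=21.001 y=18.048

eq1: (x − 0.827)² + (y + 33.416)² = 55.2765343051²
eq2: (x − 2.256)² + (y − 11.019)² = 20.0193668579²
eq3: (x − 39.623)² + (y − 28.431)² = 21.3212275790²
eq3−eq2, eq3−eq1 (x²,y² cancel):
  -74.734·x − 34.824·y = -2197.976297
  -77.592·x − 123.694·y = -3861.891404
det = -74.734·-123.694 − -34.824·-77.592 = 6542.083588
x = (-2197.976297·-123.694 − -34.824·-3861.891404) / 6542.083588 = 21.000951
y = (-74.734·-3861.891404 − -2197.976297·-77.592) / 6542.083588 = 18.047647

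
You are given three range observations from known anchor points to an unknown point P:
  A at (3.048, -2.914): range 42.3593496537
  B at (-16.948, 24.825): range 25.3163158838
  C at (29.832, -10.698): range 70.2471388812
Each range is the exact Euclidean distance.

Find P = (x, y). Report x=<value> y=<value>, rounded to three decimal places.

x=-37.348 y=9.833

eq1: (x − 3.048)² + (y + 2.914)² = 42.3593496537²
eq2: (x + 16.948)² + (y − 24.825)² = 25.3163158838²
eq3: (x − 29.832)² + (y + 10.698)² = 70.2471388812²
eq3−eq2, eq3−eq1 (x²,y² cancel):
  -93.560·x + 71.046·y = 4192.864572
  -53.568·x + 15.568·y = 2153.732290
det = -93.560·15.568 − 71.046·-53.568 = 2349.250048
x = (4192.864572·15.568 − 71.046·2153.732290) / 2349.250048 = -37.347897
y = (-93.560·2153.732290 − 4192.864572·-53.568) / 2349.250048 = 9.833000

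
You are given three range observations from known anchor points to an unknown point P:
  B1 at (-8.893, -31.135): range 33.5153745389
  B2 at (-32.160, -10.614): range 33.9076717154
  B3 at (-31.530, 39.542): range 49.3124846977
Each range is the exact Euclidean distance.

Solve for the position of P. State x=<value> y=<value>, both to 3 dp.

eq1: (x + 8.893)² + (y + 31.135)² = 33.5153745389²
eq2: (x + 32.160)² + (y + 10.614)² = 33.9076717154²
eq3: (x + 31.530)² + (y − 39.542)² = 49.3124846977²
eq2−eq3, eq2−eq1 (x²,y² cancel):
  1.260·x + 100.312·y = 128.797122
  46.534·x − 41.042·y = -71.999051
det = 1.260·-41.042 − 100.312·46.534 = -4719.631528
x = (128.797122·-41.042 − 100.312·-71.999051) / -4719.631528 = -0.410260
y = (1.260·-71.999051 − 128.797122·46.534) / -4719.631528 = 1.289118

x=-0.410 y=1.289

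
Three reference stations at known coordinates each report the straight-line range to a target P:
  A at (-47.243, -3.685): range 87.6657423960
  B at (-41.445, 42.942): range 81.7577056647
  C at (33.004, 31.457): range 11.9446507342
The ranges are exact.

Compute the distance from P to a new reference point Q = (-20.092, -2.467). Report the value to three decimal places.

61.530

eq1: (x + 47.243)² + (y + 3.685)² = 87.6657423960²
eq2: (x + 41.445)² + (y − 42.942)² = 81.7577056647²
eq3: (x − 33.004)² + (y − 31.457)² = 11.9446507342²
eq1−eq2, eq1−eq3 (x²,y² cancel):
  11.596·x + 93.254·y = 2317.183069
  160.494·x + 70.284·y = 7375.934300
det = 11.596·70.284 − 93.254·160.494 = -14151.694212
x = (2317.183069·70.284 − 93.254·7375.934300) / -14151.694212 = 37.096229
y = (11.596·7375.934300 − 2317.183069·160.494) / -14151.694212 = 20.235220
|P − Q| = √((37.096229 − -20.092)² + (20.235220 − -2.467)²) = 61.529540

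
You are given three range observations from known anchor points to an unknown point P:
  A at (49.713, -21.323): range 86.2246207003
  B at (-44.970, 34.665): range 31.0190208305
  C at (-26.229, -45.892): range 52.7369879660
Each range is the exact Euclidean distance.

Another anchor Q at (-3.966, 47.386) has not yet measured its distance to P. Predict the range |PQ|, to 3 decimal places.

49.475

eq1: (x − 49.713)² + (y + 21.323)² = 86.2246207003²
eq2: (x + 44.970)² + (y − 34.665)² = 31.0190208305²
eq3: (x + 26.229)² + (y + 45.892)² = 52.7369879660²
eq2−eq3, eq2−eq1 (x²,y² cancel):
  37.482·x − 161.114·y = -2248.937266
  189.366·x − 111.976·y = -6770.415989
det = 37.482·-111.976 − -161.114·189.366 = 26312.429292
x = (-2248.937266·-111.976 − -161.114·-6770.415989) / 26312.429292 = -31.885380
y = (37.482·-6770.415989 − -2248.937266·189.366) / 26312.429292 = 6.540769
|P − Q| = √((-31.885380 − -3.966)² + (6.540769 − 47.386)²) = 49.475496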